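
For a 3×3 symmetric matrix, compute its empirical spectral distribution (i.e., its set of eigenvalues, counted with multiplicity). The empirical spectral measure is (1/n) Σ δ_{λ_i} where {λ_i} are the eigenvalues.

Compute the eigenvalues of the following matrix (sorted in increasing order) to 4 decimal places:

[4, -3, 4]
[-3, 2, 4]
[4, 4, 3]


Since M is real symmetric, all three eigenvalues are real; they are the roots of det(λI − M) = λ³ − (tr M) λ² + s λ − det M, where s is the sum of the principal 2×2 minors.
tr M = 4 + 2 + 3 = 9.
s = (4·2 − (-3)²) + (4·3 − 4²) + (2·3 − 4²) = -1 + (-4) + (-10) = -15.
det M (expand along row 1) = 4·(-10) − (-3)·(-25) + 4·(-20) = -195.
Characteristic polynomial: λ³ − 9λ² − 15λ + 195 = 0.
Substitute λ = y + (tr M)/3 = y + 3.000000 to remove the quadratic term: y³ + p·y + q = 0 with p = s − (tr M)²/3 = -42.000000 and q = −2(tr M)³/27 + (tr M)·s/3 − det M = 96.000000.
Three real roots ⇒ use the trigonometric (Viète) form: r = 2√(−p/3) = 7.483315, φ = arccos(3q/(p·r)) = arccos(-0.916324) = 2.729599 rad.
y_k = r·cos(φ/3 − 2πk/3) for k = 0, 1, 2 gives y = 4.593643, 2.819216, -7.412858.
λ_k = y_k + 3.000000 gives λ = 7.5936, 5.8192, -4.4129 (check: the sum is 9.0000 = tr M).

Eigenvalues sorted in increasing order: [-4.4129, 5.8192, 7.5936].


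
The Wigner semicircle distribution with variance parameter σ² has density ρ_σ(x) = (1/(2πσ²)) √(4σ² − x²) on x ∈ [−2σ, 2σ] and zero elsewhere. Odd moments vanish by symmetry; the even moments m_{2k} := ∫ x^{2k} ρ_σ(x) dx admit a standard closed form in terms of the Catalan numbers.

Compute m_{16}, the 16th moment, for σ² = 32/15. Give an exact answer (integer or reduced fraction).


By the scaled semicircle moment identity, m_{2k} = σ^{2k} · C_k with k = 8.
C_8 = (1/(k+1)) · C(2k, k) = (1/9) · C(16, 8) = (1/9) · 12870 = 1430.
σ^{2k} = (σ²)^k = (32/15)^8 = 1099511627776/2562890625.

Therefore m_{16} = σ^{16} · C_8 = (1099511627776/2562890625) · 1430 = 314460325543936/512578125.


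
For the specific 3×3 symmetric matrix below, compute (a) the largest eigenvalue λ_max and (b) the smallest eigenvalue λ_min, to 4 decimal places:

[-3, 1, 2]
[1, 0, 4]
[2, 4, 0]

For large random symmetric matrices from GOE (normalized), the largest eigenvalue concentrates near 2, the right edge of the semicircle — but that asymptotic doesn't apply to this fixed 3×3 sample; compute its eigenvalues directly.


Since M is real symmetric, all three eigenvalues are real; they are the roots of det(λI − M) = λ³ − (tr M) λ² + s λ − det M, where s is the sum of the principal 2×2 minors.
tr M = -3 + 0 + 0 = -3.
s = ((-3)·0 − 1²) + ((-3)·0 − 2²) + (0·0 − 4²) = -1 + (-4) + (-16) = -21.
det M (expand along row 1) = (-3)·(-16) − 1·(-8) + 2·4 = 64.
Characteristic polynomial: λ³ + 3λ² − 21λ − 64 = 0.
Substitute λ = y + (tr M)/3 = y − 1.000000 to remove the quadratic term: y³ + p·y + q = 0 with p = s − (tr M)²/3 = -24.000000 and q = −2(tr M)³/27 + (tr M)·s/3 − det M = -41.000000.
Three real roots ⇒ use the trigonometric (Viète) form: r = 2√(−p/3) = 5.656854, φ = arccos(3q/(p·r)) = arccos(0.905981) = 0.437106 rad.
y_k = r·cos(φ/3 − 2πk/3) for k = 0, 1, 2 gives y = 5.596916, -2.087190, -3.509726.
λ_k = y_k − 1.000000 gives λ = 4.5969, -3.0872, -4.5097 (check: the sum is -3.0000 = tr M).

Hence λ_max = 4.5969 and λ_min = -4.5097.


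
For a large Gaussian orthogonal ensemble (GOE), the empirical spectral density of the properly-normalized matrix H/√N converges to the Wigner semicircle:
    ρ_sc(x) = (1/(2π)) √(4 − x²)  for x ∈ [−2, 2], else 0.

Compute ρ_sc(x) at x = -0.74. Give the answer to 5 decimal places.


ρ_sc(x) = (1/(2π)) √(4 − x²). With x = -0.74:
  4 − x² = 4 − (-0.74)² = 4 − 0.547600 = 3.452400.
  √(4 − x²) = 1.858064.
  1/(2π) = 0.159155.
  ρ_sc(-0.74) = 0.159155 · 1.858064 = 0.295720.

Rounded to 5 decimal places: ρ_sc(-0.74) ≈ 0.29572.


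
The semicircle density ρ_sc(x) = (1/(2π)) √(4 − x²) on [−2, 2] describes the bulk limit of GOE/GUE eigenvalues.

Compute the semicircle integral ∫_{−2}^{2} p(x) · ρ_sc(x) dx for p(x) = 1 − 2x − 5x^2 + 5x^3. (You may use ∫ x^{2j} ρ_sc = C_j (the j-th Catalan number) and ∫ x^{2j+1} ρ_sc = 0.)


Write p(x) = Σ a_i x^i, split into monomials and integrate each against ρ_sc separately.
Using ∫ x^{2j} ρ_sc = C_j = (1/(j+1)) C(2j, j) (Catalan numbers) and ∫ x^{2j+1} ρ_sc = 0 (odd monomials vanish by symmetry):
  i = 0 (even): a_0 · C_{0} = 1 · 1 = 1
  i = 1 (odd): ∫ x^1 ρ_sc = 0 (vanishes)
  i = 2 (even): a_2 · C_{1} = -5 · 1 = -5
  i = 3 (odd): ∫ x^3 ρ_sc = 0 (vanishes)

Summing the contributions: ∫_{−2}^{2} p(x) ρ_sc(x) dx = 1 + (-5) = -4.


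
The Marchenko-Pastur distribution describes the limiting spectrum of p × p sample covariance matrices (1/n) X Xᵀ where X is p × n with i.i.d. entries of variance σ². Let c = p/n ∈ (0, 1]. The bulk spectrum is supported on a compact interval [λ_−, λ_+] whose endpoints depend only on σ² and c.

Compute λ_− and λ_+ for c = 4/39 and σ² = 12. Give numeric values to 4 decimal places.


c = 4/39 = 0.102564; √c = 0.320256.
λ_− = σ² (1 − √c)² = 12 · (1 − 0.320256)² = 12 · (0.679744)² = 5.544618.
λ_+ = σ² (1 + √c)² = 12 · (1 + 0.320256)² = 12 · (1.320256)² = 20.916921.

Rounded to 4 decimal places: λ_− ≈ 5.5446, λ_+ ≈ 20.9169.


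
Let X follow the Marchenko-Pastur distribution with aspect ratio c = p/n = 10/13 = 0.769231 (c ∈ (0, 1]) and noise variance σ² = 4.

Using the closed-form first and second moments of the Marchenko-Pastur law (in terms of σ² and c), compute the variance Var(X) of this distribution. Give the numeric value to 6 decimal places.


Recall the MP moments m_1 = E[X] = σ² and m_2 = E[X²] = σ⁴ (1 + c).
m_1 = E[X] = σ² = 4, so m_1² = 16.
m_2 = E[X²] = σ⁴ (1 + c) = 16 · (1 + 0.769231) = 16 · 1.769231 = 28.307692.
(Note m_2 − m_1² simplifies to c · σ⁴ = 0.769231 · 16.)

Var(X) = m_2 − m_1² = 28.307692 − 16 = 12.307692.


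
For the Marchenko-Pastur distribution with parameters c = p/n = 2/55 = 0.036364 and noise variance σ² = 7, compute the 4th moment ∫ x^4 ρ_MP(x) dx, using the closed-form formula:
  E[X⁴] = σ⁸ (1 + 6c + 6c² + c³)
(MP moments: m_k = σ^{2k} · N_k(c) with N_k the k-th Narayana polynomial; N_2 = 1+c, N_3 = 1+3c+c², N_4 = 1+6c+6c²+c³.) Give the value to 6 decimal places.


E[X⁴] = σ⁸ (1 + 6c + 6c² + c³) (fourth MP moment). With σ² = 7 (so σ⁸ = 2401) and c = 2/55 = 0.036364: E[X⁴] = 2401 · (1 + 6·0.036364 + 6·(0.036364)² + (0.036364)³) = 2401 · 1.226164.

So E[X^4] = 2944.019252.


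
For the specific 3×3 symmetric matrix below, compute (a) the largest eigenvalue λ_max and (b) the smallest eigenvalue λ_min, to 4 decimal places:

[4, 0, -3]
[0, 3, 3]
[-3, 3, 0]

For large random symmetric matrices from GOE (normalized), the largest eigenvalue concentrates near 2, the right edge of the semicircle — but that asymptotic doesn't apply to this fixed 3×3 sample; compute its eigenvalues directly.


Since M is real symmetric, all three eigenvalues are real; they are the roots of det(λI − M) = λ³ − (tr M) λ² + s λ − det M, where s is the sum of the principal 2×2 minors.
tr M = 4 + 3 + 0 = 7.
s = (4·3 − 0²) + (4·0 − (-3)²) + (3·0 − 3²) = 12 + (-9) + (-9) = -6.
det M (expand along row 1) = 4·(-9) − 0·9 + (-3)·9 = -63.
Characteristic polynomial: λ³ − 7λ² − 6λ + 63 = 0.
Substitute λ = y + (tr M)/3 = y + 2.333333 to remove the quadratic term: y³ + p·y + q = 0 with p = s − (tr M)²/3 = -22.333333 and q = −2(tr M)³/27 + (tr M)·s/3 − det M = 23.592593.
Three real roots ⇒ use the trigonometric (Viète) form: r = 2√(−p/3) = 5.456902, φ = arccos(3q/(p·r)) = arccos(-0.580761) = 2.190459 rad.
y_k = r·cos(φ/3 − 2πk/3) for k = 0, 1, 2 gives y = 4.065787, 1.119149, -5.184935.
λ_k = y_k + 2.333333 gives λ = 6.3991, 3.4525, -2.8516 (check: the sum is 7.0000 = tr M).

Hence λ_max = 6.3991 and λ_min = -2.8516.


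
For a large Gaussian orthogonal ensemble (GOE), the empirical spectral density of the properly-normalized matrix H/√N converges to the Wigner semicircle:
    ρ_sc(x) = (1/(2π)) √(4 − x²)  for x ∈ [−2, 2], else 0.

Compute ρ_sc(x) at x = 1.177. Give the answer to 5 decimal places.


ρ_sc(x) = (1/(2π)) √(4 − x²). With x = 1.177:
  4 − x² = 4 − (1.177)² = 4 − 1.385329 = 2.614671.
  √(4 − x²) = 1.616994.
  1/(2π) = 0.159155.
  ρ_sc(1.177) = 0.159155 · 1.616994 = 0.257353.

Rounded to 5 decimal places: ρ_sc(1.177) ≈ 0.25735.


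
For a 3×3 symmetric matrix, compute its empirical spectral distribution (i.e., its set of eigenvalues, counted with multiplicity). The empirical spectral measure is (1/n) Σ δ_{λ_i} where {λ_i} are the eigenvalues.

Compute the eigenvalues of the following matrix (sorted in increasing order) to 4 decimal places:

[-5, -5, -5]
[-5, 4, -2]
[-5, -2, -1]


Since M is real symmetric, all three eigenvalues are real; they are the roots of det(λI − M) = λ³ − (tr M) λ² + s λ − det M, where s is the sum of the principal 2×2 minors.
tr M = -5 + 4 + (-1) = -2.
s = ((-5)·4 − (-5)²) + ((-5)·(-1) − (-5)²) + (4·(-1) − (-2)²) = -45 + (-20) + (-8) = -73.
det M (expand along row 1) = (-5)·(-8) − (-5)·(-5) + (-5)·30 = -135.
Characteristic polynomial: λ³ + 2λ² − 73λ + 135 = 0.
Substitute λ = y + (tr M)/3 = y − 0.666667 to remove the quadratic term: y³ + p·y + q = 0 with p = s − (tr M)²/3 = -74.333333 and q = −2(tr M)³/27 + (tr M)·s/3 − det M = 184.259259.
Three real roots ⇒ use the trigonometric (Viète) form: r = 2√(−p/3) = 9.955456, φ = arccos(3q/(p·r)) = arccos(-0.746975) = 2.414296 rad.
y_k = r·cos(φ/3 − 2πk/3) for k = 0, 1, 2 gives y = 6.901922, 2.762406, -9.664329.
λ_k = y_k − 0.666667 gives λ = 6.2353, 2.0957, -10.3310 (check: the sum is -2.0000 = tr M).

Eigenvalues sorted in increasing order: [-10.3310, 2.0957, 6.2353].


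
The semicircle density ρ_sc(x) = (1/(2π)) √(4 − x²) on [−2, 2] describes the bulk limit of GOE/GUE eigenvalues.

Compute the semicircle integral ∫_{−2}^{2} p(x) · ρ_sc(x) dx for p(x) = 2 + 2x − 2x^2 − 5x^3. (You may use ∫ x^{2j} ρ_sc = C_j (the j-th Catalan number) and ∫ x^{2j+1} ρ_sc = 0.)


Write p(x) = Σ a_i x^i, split into monomials and integrate each against ρ_sc separately.
Using ∫ x^{2j} ρ_sc = C_j = (1/(j+1)) C(2j, j) (Catalan numbers) and ∫ x^{2j+1} ρ_sc = 0 (odd monomials vanish by symmetry):
  i = 0 (even): a_0 · C_{0} = 2 · 1 = 2
  i = 1 (odd): ∫ x^1 ρ_sc = 0 (vanishes)
  i = 2 (even): a_2 · C_{1} = -2 · 1 = -2
  i = 3 (odd): ∫ x^3 ρ_sc = 0 (vanishes)

Summing the contributions: ∫_{−2}^{2} p(x) ρ_sc(x) dx = 2 + (-2) = 0.


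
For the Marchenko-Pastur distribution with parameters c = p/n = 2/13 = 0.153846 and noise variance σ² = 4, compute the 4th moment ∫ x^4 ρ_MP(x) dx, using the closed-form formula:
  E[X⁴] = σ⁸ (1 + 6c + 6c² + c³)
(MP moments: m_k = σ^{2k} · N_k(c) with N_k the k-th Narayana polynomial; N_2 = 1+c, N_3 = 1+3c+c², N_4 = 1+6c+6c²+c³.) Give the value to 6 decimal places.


E[X⁴] = σ⁸ (1 + 6c + 6c² + c³) (fourth MP moment). With σ² = 4 (so σ⁸ = 256) and c = 2/13 = 0.153846: E[X⁴] = 256 · (1 + 6·0.153846 + 6·(0.153846)² + (0.153846)³) = 256 · 2.068730.

So E[X^4] = 529.594902.


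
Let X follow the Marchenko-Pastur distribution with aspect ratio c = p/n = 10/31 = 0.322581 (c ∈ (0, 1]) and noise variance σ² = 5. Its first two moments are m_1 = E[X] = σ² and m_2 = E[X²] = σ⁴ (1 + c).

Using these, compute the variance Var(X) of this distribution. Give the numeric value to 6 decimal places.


m_1 = E[X] = σ² = 5, so m_1² = 25.
m_2 = E[X²] = σ⁴ (1 + c) = 25 · (1 + 0.322581) = 25 · 1.322581 = 33.064516.
(Note m_2 − m_1² simplifies to c · σ⁴ = 0.322581 · 25.)

Var(X) = m_2 − m_1² = 33.064516 − 25 = 8.064516.


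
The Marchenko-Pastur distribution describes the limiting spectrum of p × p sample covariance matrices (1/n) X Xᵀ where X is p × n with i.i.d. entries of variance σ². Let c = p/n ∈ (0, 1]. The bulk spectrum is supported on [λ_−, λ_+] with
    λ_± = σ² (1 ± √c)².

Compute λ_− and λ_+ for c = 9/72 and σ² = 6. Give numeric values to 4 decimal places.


c = 9/72 = 0.125000; √c = 0.353553.
λ_− = σ² (1 − √c)² = 6 · (1 − 0.353553)² = 6 · (0.646447)² = 2.507359.
λ_+ = σ² (1 + √c)² = 6 · (1 + 0.353553)² = 6 · (1.353553)² = 10.992641.

Rounded to 4 decimal places: λ_− ≈ 2.5074, λ_+ ≈ 10.9926.


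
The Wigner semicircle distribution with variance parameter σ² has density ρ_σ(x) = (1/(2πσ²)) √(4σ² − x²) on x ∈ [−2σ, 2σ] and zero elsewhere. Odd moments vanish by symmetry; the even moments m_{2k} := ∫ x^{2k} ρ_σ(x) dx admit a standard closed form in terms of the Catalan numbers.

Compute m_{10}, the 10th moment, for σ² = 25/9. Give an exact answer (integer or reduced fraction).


By the scaled semicircle moment identity, m_{2k} = σ^{2k} · C_k with k = 5.
C_5 = (1/(k+1)) · C(2k, k) = (1/6) · C(10, 5) = (1/6) · 252 = 42.
σ^{2k} = (σ²)^k = (25/9)^5 = 9765625/59049.

Therefore m_{10} = σ^{10} · C_5 = (9765625/59049) · 42 = 136718750/19683.


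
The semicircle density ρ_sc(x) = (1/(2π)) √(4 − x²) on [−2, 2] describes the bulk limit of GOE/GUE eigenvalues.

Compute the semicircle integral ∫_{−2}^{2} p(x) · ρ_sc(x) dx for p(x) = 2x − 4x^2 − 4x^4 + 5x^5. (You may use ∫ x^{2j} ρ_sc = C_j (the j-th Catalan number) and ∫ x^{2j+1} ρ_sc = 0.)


Write p(x) = Σ a_i x^i, split into monomials and integrate each against ρ_sc separately.
Using ∫ x^{2j} ρ_sc = C_j = (1/(j+1)) C(2j, j) (Catalan numbers) and ∫ x^{2j+1} ρ_sc = 0 (odd monomials vanish by symmetry):
  i = 1 (odd): ∫ x^1 ρ_sc = 0 (vanishes)
  i = 2 (even): a_2 · C_{1} = -4 · 1 = -4
  i = 4 (even): a_4 · C_{2} = -4 · 2 = -8
  i = 5 (odd): ∫ x^5 ρ_sc = 0 (vanishes)

Summing the contributions: ∫_{−2}^{2} p(x) ρ_sc(x) dx = (-4) + (-8) = -12.


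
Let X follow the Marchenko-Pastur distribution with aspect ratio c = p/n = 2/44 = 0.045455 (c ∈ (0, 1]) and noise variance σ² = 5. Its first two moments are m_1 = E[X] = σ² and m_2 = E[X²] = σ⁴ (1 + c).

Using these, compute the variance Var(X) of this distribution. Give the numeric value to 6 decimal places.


m_1 = E[X] = σ² = 5, so m_1² = 25.
m_2 = E[X²] = σ⁴ (1 + c) = 25 · (1 + 0.045455) = 25 · 1.045455 = 26.136364.
(Note m_2 − m_1² simplifies to c · σ⁴ = 0.045455 · 25.)

Var(X) = m_2 − m_1² = 26.136364 − 25 = 1.136364.


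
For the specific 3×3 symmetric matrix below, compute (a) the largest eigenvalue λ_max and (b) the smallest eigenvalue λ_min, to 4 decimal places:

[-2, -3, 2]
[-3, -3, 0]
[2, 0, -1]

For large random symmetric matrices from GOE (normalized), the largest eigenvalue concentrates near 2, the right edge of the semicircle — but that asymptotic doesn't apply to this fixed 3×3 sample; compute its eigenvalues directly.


Since M is real symmetric, all three eigenvalues are real; they are the roots of det(λI − M) = λ³ − (tr M) λ² + s λ − det M, where s is the sum of the principal 2×2 minors.
tr M = -2 + (-3) + (-1) = -6.
s = ((-2)·(-3) − (-3)²) + ((-2)·(-1) − 2²) + ((-3)·(-1) − 0²) = -3 + (-2) + 3 = -2.
det M (expand along row 1) = (-2)·3 − (-3)·3 + 2·6 = 15.
Characteristic polynomial: λ³ + 6λ² − 2λ − 15 = 0.
Substitute λ = y + (tr M)/3 = y − 2.000000 to remove the quadratic term: y³ + p·y + q = 0 with p = s − (tr M)²/3 = -14.000000 and q = −2(tr M)³/27 + (tr M)·s/3 − det M = 5.000000.
Three real roots ⇒ use the trigonometric (Viète) form: r = 2√(−p/3) = 4.320494, φ = arccos(3q/(p·r)) = arccos(-0.247988) = 1.821399 rad.
y_k = r·cos(φ/3 − 2πk/3) for k = 0, 1, 2 gives y = 3.548366, 0.360489, -3.908855.
λ_k = y_k − 2.000000 gives λ = 1.5484, -1.6395, -5.9089 (check: the sum is -6.0000 = tr M).

Hence λ_max = 1.5484 and λ_min = -5.9089.


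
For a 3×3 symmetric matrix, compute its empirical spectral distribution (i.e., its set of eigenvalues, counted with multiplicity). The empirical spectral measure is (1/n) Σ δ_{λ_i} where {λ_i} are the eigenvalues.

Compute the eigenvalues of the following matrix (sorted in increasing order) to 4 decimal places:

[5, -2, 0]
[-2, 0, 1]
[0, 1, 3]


Since M is real symmetric, all three eigenvalues are real; they are the roots of det(λI − M) = λ³ − (tr M) λ² + s λ − det M, where s is the sum of the principal 2×2 minors.
tr M = 5 + 0 + 3 = 8.
s = (5·0 − (-2)²) + (5·3 − 0²) + (0·3 − 1²) = -4 + 15 + (-1) = 10.
det M (expand along row 1) = 5·(-1) − (-2)·(-6) + 0·(-2) = -17.
Characteristic polynomial: λ³ − 8λ² + 10λ + 17 = 0.
Substitute λ = y + (tr M)/3 = y + 2.666667 to remove the quadratic term: y³ + p·y + q = 0 with p = s − (tr M)²/3 = -11.333333 and q = −2(tr M)³/27 + (tr M)·s/3 − det M = 5.740741.
Three real roots ⇒ use the trigonometric (Viète) form: r = 2√(−p/3) = 3.887301, φ = arccos(3q/(p·r)) = arccos(-0.390916) = 1.972423 rad.
y_k = r·cos(φ/3 − 2πk/3) for k = 0, 1, 2 gives y = 3.076948, 0.518861, -3.595809.
λ_k = y_k + 2.666667 gives λ = 5.7436, 3.1855, -0.9291 (check: the sum is 8.0000 = tr M).

Eigenvalues sorted in increasing order: [-0.9291, 3.1855, 5.7436].


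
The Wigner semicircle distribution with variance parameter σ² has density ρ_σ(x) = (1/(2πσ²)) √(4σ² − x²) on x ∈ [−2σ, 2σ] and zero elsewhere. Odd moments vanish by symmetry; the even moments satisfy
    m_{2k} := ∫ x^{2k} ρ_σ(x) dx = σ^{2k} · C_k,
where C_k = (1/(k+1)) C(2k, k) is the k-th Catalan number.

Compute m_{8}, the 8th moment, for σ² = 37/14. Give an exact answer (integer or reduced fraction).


By the scaled semicircle moment identity, m_{2k} = σ^{2k} · C_k with k = 4.
C_4 = (1/(k+1)) · C(2k, k) = (1/5) · C(8, 4) = (1/5) · 70 = 14.
σ^{2k} = (σ²)^k = (37/14)^4 = 1874161/38416.

Therefore m_{8} = σ^{8} · C_4 = (1874161/38416) · 14 = 1874161/2744.


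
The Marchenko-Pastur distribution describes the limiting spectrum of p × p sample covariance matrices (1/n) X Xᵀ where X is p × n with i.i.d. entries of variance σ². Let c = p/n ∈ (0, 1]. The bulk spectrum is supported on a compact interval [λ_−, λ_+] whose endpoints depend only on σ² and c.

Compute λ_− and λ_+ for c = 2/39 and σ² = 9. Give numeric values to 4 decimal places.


c = 2/39 = 0.051282; √c = 0.226455.
λ_− = σ² (1 − √c)² = 9 · (1 − 0.226455)² = 9 · (0.773545)² = 5.385341.
λ_+ = σ² (1 + √c)² = 9 · (1 + 0.226455)² = 9 · (1.226455)² = 13.537736.

Rounded to 4 decimal places: λ_− ≈ 5.3853, λ_+ ≈ 13.5377.


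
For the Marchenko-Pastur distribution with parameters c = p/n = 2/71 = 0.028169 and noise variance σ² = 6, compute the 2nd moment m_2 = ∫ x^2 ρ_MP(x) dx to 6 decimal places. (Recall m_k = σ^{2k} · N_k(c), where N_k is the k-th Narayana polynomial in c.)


E[X²] = σ⁴ (1 + c) (second MP moment). With σ² = 6 (so σ⁴ = 36) and c = 2/71 = 0.028169: E[X²] = 36 · (1 + 0.028169) = 36 · 1.028169.

So E[X^2] = 37.014085.


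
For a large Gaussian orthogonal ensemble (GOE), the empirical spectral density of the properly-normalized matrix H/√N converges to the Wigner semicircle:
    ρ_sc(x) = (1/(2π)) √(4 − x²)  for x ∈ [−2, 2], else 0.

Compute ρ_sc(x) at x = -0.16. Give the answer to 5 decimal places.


ρ_sc(x) = (1/(2π)) √(4 − x²). With x = -0.16:
  4 − x² = 4 − (-0.16)² = 4 − 0.025600 = 3.974400.
  √(4 − x²) = 1.993590.
  1/(2π) = 0.159155.
  ρ_sc(-0.16) = 0.159155 · 1.993590 = 0.317290.

Rounded to 5 decimal places: ρ_sc(-0.16) ≈ 0.31729.


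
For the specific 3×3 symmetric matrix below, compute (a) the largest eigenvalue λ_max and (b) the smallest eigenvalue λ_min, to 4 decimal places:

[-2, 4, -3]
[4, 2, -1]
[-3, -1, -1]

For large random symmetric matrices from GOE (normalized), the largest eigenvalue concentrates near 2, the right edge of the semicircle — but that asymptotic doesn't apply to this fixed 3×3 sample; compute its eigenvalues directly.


Since M is real symmetric, all three eigenvalues are real; they are the roots of det(λI − M) = λ³ − (tr M) λ² + s λ − det M, where s is the sum of the principal 2×2 minors.
tr M = -2 + 2 + (-1) = -1.
s = ((-2)·2 − 4²) + ((-2)·(-1) − (-3)²) + (2·(-1) − (-1)²) = -20 + (-7) + (-3) = -30.
det M (expand along row 1) = (-2)·(-3) − 4·(-7) + (-3)·2 = 28.
Characteristic polynomial: λ³ + λ² − 30λ − 28 = 0.
Substitute λ = y + (tr M)/3 = y − 0.333333 to remove the quadratic term: y³ + p·y + q = 0 with p = s − (tr M)²/3 = -30.333333 and q = −2(tr M)³/27 + (tr M)·s/3 − det M = -17.925926.
Three real roots ⇒ use the trigonometric (Viète) form: r = 2√(−p/3) = 6.359595, φ = arccos(3q/(p·r)) = arccos(0.278775) = 1.288278 rad.
y_k = r·cos(φ/3 − 2πk/3) for k = 0, 1, 2 gives y = 5.782174, -0.598015, -5.184159.
λ_k = y_k − 0.333333 gives λ = 5.4488, -0.9313, -5.5175 (check: the sum is -1.0000 = tr M).

Hence λ_max = 5.4488 and λ_min = -5.5175.


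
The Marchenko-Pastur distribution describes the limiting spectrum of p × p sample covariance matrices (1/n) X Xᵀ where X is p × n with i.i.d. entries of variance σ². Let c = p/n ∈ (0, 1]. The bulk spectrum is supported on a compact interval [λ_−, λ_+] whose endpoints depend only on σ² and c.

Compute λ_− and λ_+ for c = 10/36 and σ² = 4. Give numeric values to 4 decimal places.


c = 10/36 = 0.277778; √c = 0.527046.
λ_− = σ² (1 − √c)² = 4 · (1 − 0.527046)² = 4 · (0.472954)² = 0.894741.
λ_+ = σ² (1 + √c)² = 4 · (1 + 0.527046)² = 4 · (1.527046)² = 9.327481.

Rounded to 4 decimal places: λ_− ≈ 0.8947, λ_+ ≈ 9.3275.


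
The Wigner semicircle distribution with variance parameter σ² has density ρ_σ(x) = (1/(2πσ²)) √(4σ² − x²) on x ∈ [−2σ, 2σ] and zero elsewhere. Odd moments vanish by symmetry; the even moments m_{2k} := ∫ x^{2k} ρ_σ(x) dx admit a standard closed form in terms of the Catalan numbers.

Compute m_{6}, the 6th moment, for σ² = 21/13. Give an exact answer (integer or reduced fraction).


By the scaled semicircle moment identity, m_{2k} = σ^{2k} · C_k with k = 3.
C_3 = (1/(k+1)) · C(2k, k) = (1/4) · C(6, 3) = (1/4) · 20 = 5.
σ^{2k} = (σ²)^k = (21/13)^3 = 9261/2197.

Therefore m_{6} = σ^{6} · C_3 = (9261/2197) · 5 = 46305/2197.


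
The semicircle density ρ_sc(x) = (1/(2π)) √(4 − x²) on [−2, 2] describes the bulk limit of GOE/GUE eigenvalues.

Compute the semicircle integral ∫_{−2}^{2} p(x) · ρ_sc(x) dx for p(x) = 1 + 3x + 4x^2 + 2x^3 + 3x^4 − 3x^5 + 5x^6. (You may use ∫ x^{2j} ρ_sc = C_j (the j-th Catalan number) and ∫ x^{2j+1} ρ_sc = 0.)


Write p(x) = Σ a_i x^i, split into monomials and integrate each against ρ_sc separately.
Using ∫ x^{2j} ρ_sc = C_j = (1/(j+1)) C(2j, j) (Catalan numbers) and ∫ x^{2j+1} ρ_sc = 0 (odd monomials vanish by symmetry):
  i = 0 (even): a_0 · C_{0} = 1 · 1 = 1
  i = 1 (odd): ∫ x^1 ρ_sc = 0 (vanishes)
  i = 2 (even): a_2 · C_{1} = 4 · 1 = 4
  i = 3 (odd): ∫ x^3 ρ_sc = 0 (vanishes)
  i = 4 (even): a_4 · C_{2} = 3 · 2 = 6
  i = 5 (odd): ∫ x^5 ρ_sc = 0 (vanishes)
  i = 6 (even): a_6 · C_{3} = 5 · 5 = 25

Summing the contributions: ∫_{−2}^{2} p(x) ρ_sc(x) dx = 1 + 4 + 6 + 25 = 36.


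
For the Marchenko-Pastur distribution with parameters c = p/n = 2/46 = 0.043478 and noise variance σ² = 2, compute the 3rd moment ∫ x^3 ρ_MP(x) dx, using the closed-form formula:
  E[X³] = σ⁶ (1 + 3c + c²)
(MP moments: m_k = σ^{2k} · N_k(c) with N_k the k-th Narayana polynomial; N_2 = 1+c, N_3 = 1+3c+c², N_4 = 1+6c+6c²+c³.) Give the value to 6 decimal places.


E[X³] = σ⁶ (1 + 3c + c²) (third MP moment). With σ² = 2 (so σ⁶ = 8) and c = 2/46 = 0.043478: E[X³] = 8 · (1 + 3·0.043478 + (0.043478)²) = 8 · 1.132325.

So E[X^3] = 9.058601.


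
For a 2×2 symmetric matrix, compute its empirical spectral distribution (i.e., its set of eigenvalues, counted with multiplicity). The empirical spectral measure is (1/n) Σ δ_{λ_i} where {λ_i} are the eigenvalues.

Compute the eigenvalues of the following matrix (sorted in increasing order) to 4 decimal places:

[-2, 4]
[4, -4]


Since M is real symmetric, both eigenvalues are real; they are the roots of det(λI − M) = λ² − (tr M) λ + det M.
tr M = -2 + (-4) = -6.
det M = (-2)·(-4) − 4² = 8 − 16 = -8.
Characteristic polynomial: λ² + 6λ − 8 = 0.
Discriminant Δ = (tr M)² − 4·det M = 36 − (-32) = 68; √Δ = 8.246211.
λ = (tr M ± √Δ)/2 = (-6 ± 8.246211)/2, giving (tr M − √Δ)/2 = -7.1231 and (tr M + √Δ)/2 = 1.1231.

Eigenvalues sorted in increasing order: [-7.1231, 1.1231].


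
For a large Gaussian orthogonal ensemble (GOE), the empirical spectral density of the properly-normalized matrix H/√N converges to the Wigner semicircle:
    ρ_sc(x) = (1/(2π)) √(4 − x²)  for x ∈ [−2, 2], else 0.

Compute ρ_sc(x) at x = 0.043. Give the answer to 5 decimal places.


ρ_sc(x) = (1/(2π)) √(4 − x²). With x = 0.043:
  4 − x² = 4 − (0.043)² = 4 − 0.001849 = 3.998151.
  √(4 − x²) = 1.999538.
  1/(2π) = 0.159155.
  ρ_sc(0.043) = 0.159155 · 1.999538 = 0.318236.

Rounded to 5 decimal places: ρ_sc(0.043) ≈ 0.31824.


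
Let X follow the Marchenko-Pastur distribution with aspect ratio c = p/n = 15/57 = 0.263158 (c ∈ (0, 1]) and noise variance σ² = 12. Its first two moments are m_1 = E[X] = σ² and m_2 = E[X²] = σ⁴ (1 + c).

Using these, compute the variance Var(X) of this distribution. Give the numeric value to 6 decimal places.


m_1 = E[X] = σ² = 12, so m_1² = 144.
m_2 = E[X²] = σ⁴ (1 + c) = 144 · (1 + 0.263158) = 144 · 1.263158 = 181.894737.
(Note m_2 − m_1² simplifies to c · σ⁴ = 0.263158 · 144.)

Var(X) = m_2 − m_1² = 181.894737 − 144 = 37.894737.


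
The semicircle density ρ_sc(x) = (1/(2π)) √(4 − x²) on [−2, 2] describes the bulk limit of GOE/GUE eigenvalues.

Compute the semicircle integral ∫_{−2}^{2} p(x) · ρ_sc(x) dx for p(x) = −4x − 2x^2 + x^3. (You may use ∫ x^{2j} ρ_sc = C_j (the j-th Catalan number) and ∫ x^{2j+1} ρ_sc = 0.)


Write p(x) = Σ a_i x^i, split into monomials and integrate each against ρ_sc separately.
Using ∫ x^{2j} ρ_sc = C_j = (1/(j+1)) C(2j, j) (Catalan numbers) and ∫ x^{2j+1} ρ_sc = 0 (odd monomials vanish by symmetry):
  i = 1 (odd): ∫ x^1 ρ_sc = 0 (vanishes)
  i = 2 (even): a_2 · C_{1} = -2 · 1 = -2
  i = 3 (odd): ∫ x^3 ρ_sc = 0 (vanishes)

Summing the contributions: ∫_{−2}^{2} p(x) ρ_sc(x) dx = -2.


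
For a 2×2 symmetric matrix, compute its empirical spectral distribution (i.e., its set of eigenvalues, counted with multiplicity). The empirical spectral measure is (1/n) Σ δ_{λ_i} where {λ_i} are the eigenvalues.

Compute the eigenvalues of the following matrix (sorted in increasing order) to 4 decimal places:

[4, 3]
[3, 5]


Since M is real symmetric, both eigenvalues are real; they are the roots of det(λI − M) = λ² − (tr M) λ + det M.
tr M = 4 + 5 = 9.
det M = 4·5 − 3² = 20 − 9 = 11.
Characteristic polynomial: λ² − 9λ + 11 = 0.
Discriminant Δ = (tr M)² − 4·det M = 81 − 44 = 37; √Δ = 6.082763.
λ = (tr M ± √Δ)/2 = (9 ± 6.082763)/2, giving (tr M − √Δ)/2 = 1.4586 and (tr M + √Δ)/2 = 7.5414.

Eigenvalues sorted in increasing order: [1.4586, 7.5414].


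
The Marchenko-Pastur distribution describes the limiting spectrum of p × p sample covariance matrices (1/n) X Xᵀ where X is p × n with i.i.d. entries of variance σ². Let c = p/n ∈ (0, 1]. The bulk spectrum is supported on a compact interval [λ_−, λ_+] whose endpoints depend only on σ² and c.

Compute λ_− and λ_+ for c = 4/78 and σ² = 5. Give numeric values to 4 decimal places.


c = 4/78 = 0.051282; √c = 0.226455.
λ_− = σ² (1 − √c)² = 5 · (1 − 0.226455)² = 5 · (0.773545)² = 2.991856.
λ_+ = σ² (1 + √c)² = 5 · (1 + 0.226455)² = 5 · (1.226455)² = 7.520964.

Rounded to 4 decimal places: λ_− ≈ 2.9919, λ_+ ≈ 7.5210.


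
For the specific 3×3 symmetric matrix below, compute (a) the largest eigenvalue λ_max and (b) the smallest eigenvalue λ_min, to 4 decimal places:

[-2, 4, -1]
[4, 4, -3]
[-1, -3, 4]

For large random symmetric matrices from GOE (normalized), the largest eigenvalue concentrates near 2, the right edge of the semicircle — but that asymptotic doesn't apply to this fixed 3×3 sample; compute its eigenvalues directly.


Since M is real symmetric, all three eigenvalues are real; they are the roots of det(λI − M) = λ³ − (tr M) λ² + s λ − det M, where s is the sum of the principal 2×2 minors.
tr M = -2 + 4 + 4 = 6.
s = ((-2)·4 − 4²) + ((-2)·4 − (-1)²) + (4·4 − (-3)²) = -24 + (-9) + 7 = -26.
det M (expand along row 1) = (-2)·7 − 4·13 + (-1)·(-8) = -58.
Characteristic polynomial: λ³ − 6λ² − 26λ + 58 = 0.
Substitute λ = y + (tr M)/3 = y + 2.000000 to remove the quadratic term: y³ + p·y + q = 0 with p = s − (tr M)²/3 = -38.000000 and q = −2(tr M)³/27 + (tr M)·s/3 − det M = -10.000000.
Three real roots ⇒ use the trigonometric (Viète) form: r = 2√(−p/3) = 7.118052, φ = arccos(3q/(p·r)) = arccos(0.110911) = 1.459656 rad.
y_k = r·cos(φ/3 − 2πk/3) for k = 0, 1, 2 gives y = 6.292004, -0.263640, -6.028364.
λ_k = y_k + 2.000000 gives λ = 8.2920, 1.7364, -4.0284 (check: the sum is 6.0000 = tr M).

Hence λ_max = 8.2920 and λ_min = -4.0284.


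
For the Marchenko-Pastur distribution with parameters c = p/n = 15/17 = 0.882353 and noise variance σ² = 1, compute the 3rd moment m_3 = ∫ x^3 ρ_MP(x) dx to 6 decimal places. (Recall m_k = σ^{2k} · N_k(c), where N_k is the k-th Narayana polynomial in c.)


E[X³] = σ⁶ (1 + 3c + c²) (third MP moment). With σ² = 1 (so σ⁶ = 1) and c = 15/17 = 0.882353: E[X³] = 1 · (1 + 3·0.882353 + (0.882353)²) = 1 · 4.425606.

So E[X^3] = 4.425606.


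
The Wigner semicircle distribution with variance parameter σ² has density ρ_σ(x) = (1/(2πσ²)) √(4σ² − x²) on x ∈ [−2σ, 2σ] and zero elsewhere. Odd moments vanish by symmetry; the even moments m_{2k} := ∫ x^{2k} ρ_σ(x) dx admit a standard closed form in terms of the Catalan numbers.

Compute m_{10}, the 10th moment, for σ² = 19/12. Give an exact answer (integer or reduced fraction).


By the scaled semicircle moment identity, m_{2k} = σ^{2k} · C_k with k = 5.
C_5 = (1/(k+1)) · C(2k, k) = (1/6) · C(10, 5) = (1/6) · 252 = 42.
σ^{2k} = (σ²)^k = (19/12)^5 = 2476099/248832.

Therefore m_{10} = σ^{10} · C_5 = (2476099/248832) · 42 = 17332693/41472.


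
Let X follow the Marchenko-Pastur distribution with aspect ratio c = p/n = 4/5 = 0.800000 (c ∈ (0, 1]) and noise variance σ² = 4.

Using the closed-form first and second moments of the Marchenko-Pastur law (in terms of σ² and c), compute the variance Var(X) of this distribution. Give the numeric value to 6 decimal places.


Recall the MP moments m_1 = E[X] = σ² and m_2 = E[X²] = σ⁴ (1 + c).
m_1 = E[X] = σ² = 4, so m_1² = 16.
m_2 = E[X²] = σ⁴ (1 + c) = 16 · (1 + 0.800000) = 16 · 1.800000 = 28.800000.
(Note m_2 − m_1² simplifies to c · σ⁴ = 0.800000 · 16.)

Var(X) = m_2 − m_1² = 28.800000 − 16 = 12.800000.


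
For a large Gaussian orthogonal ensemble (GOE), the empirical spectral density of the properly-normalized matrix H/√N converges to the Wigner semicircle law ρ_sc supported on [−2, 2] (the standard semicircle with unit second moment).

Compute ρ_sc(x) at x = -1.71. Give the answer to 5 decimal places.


ρ_sc(x) = (1/(2π)) √(4 − x²). With x = -1.71:
  4 − x² = 4 − (-1.71)² = 4 − 2.924100 = 1.075900.
  √(4 − x²) = 1.037256.
  1/(2π) = 0.159155.
  ρ_sc(-1.71) = 0.159155 · 1.037256 = 0.165084.

Rounded to 5 decimal places: ρ_sc(-1.71) ≈ 0.16508.


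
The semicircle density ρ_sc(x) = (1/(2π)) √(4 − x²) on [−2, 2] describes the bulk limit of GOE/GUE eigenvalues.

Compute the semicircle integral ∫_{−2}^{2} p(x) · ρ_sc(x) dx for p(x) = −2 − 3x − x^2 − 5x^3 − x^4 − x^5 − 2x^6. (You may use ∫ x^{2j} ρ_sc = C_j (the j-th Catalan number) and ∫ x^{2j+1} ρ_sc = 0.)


Write p(x) = Σ a_i x^i, split into monomials and integrate each against ρ_sc separately.
Using ∫ x^{2j} ρ_sc = C_j = (1/(j+1)) C(2j, j) (Catalan numbers) and ∫ x^{2j+1} ρ_sc = 0 (odd monomials vanish by symmetry):
  i = 0 (even): a_0 · C_{0} = -2 · 1 = -2
  i = 1 (odd): ∫ x^1 ρ_sc = 0 (vanishes)
  i = 2 (even): a_2 · C_{1} = -1 · 1 = -1
  i = 3 (odd): ∫ x^3 ρ_sc = 0 (vanishes)
  i = 4 (even): a_4 · C_{2} = -1 · 2 = -2
  i = 5 (odd): ∫ x^5 ρ_sc = 0 (vanishes)
  i = 6 (even): a_6 · C_{3} = -2 · 5 = -10

Summing the contributions: ∫_{−2}^{2} p(x) ρ_sc(x) dx = (-2) + (-1) + (-2) + (-10) = -15.


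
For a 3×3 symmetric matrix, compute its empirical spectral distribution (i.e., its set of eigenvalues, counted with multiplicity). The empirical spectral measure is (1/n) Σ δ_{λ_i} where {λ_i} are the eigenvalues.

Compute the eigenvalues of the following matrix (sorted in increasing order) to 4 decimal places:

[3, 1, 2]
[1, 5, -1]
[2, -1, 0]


Since M is real symmetric, all three eigenvalues are real; they are the roots of det(λI − M) = λ³ − (tr M) λ² + s λ − det M, where s is the sum of the principal 2×2 minors.
tr M = 3 + 5 + 0 = 8.
s = (3·5 − 1²) + (3·0 − 2²) + (5·0 − (-1)²) = 14 + (-4) + (-1) = 9.
det M (expand along row 1) = 3·(-1) − 1·2 + 2·(-11) = -27.
Characteristic polynomial: λ³ − 8λ² + 9λ + 27 = 0.
Substitute λ = y + (tr M)/3 = y + 2.666667 to remove the quadratic term: y³ + p·y + q = 0 with p = s − (tr M)²/3 = -12.333333 and q = −2(tr M)³/27 + (tr M)·s/3 − det M = 13.074074.
Three real roots ⇒ use the trigonometric (Viète) form: r = 2√(−p/3) = 4.055175, φ = arccos(3q/(p·r)) = arccos(-0.784228) = 2.472247 rad.
y_k = r·cos(φ/3 − 2πk/3) for k = 0, 1, 2 gives y = 2.754400, 1.200259, -3.954659.
λ_k = y_k + 2.666667 gives λ = 5.4211, 3.8669, -1.2880 (check: the sum is 8.0000 = tr M).

Eigenvalues sorted in increasing order: [-1.2880, 3.8669, 5.4211].


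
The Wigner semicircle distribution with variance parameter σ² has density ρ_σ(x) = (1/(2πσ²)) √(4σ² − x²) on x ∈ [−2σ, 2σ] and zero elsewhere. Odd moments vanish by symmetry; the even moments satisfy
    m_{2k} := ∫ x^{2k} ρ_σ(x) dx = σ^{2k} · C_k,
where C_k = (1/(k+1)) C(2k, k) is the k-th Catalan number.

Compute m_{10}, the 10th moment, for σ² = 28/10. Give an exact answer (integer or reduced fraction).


By the scaled semicircle moment identity, m_{2k} = σ^{2k} · C_k with k = 5.
C_5 = (1/(k+1)) · C(2k, k) = (1/6) · C(10, 5) = (1/6) · 252 = 42.
σ^{2k} = (σ²)^k = (28/10)^5 = 537824/3125.

Therefore m_{10} = σ^{10} · C_5 = (537824/3125) · 42 = 22588608/3125.


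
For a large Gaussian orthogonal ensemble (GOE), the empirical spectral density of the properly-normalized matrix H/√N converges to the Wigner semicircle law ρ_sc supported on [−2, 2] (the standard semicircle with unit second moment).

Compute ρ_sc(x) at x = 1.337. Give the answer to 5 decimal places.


ρ_sc(x) = (1/(2π)) √(4 − x²). With x = 1.337:
  4 − x² = 4 − (1.337)² = 4 − 1.787569 = 2.212431.
  √(4 − x²) = 1.487424.
  1/(2π) = 0.159155.
  ρ_sc(1.337) = 0.159155 · 1.487424 = 0.236731.

Rounded to 5 decimal places: ρ_sc(1.337) ≈ 0.23673.


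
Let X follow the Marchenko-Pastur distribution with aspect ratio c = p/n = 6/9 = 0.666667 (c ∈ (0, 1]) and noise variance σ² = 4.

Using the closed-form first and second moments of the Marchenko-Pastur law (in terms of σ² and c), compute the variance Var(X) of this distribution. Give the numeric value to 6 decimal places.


Recall the MP moments m_1 = E[X] = σ² and m_2 = E[X²] = σ⁴ (1 + c).
m_1 = E[X] = σ² = 4, so m_1² = 16.
m_2 = E[X²] = σ⁴ (1 + c) = 16 · (1 + 0.666667) = 16 · 1.666667 = 26.666667.
(Note m_2 − m_1² simplifies to c · σ⁴ = 0.666667 · 16.)

Var(X) = m_2 − m_1² = 26.666667 − 16 = 10.666667.


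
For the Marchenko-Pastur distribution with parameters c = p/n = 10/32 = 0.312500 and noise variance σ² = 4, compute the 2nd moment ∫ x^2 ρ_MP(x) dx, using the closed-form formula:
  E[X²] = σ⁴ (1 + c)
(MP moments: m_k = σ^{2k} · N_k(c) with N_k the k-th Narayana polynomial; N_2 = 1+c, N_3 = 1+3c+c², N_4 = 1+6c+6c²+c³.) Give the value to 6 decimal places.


E[X²] = σ⁴ (1 + c) (second MP moment). With σ² = 4 (so σ⁴ = 16) and c = 10/32 = 0.312500: E[X²] = 16 · (1 + 0.312500) = 16 · 1.312500.

So E[X^2] = 21.000000.


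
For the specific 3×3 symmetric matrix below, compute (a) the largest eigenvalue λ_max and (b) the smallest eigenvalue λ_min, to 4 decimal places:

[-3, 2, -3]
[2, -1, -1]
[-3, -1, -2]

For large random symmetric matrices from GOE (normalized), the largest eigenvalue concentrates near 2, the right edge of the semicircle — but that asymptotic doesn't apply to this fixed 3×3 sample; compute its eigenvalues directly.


Since M is real symmetric, all three eigenvalues are real; they are the roots of det(λI − M) = λ³ − (tr M) λ² + s λ − det M, where s is the sum of the principal 2×2 minors.
tr M = -3 + (-1) + (-2) = -6.
s = ((-3)·(-1) − 2²) + ((-3)·(-2) − (-3)²) + ((-1)·(-2) − (-1)²) = -1 + (-3) + 1 = -3.
det M (expand along row 1) = (-3)·1 − 2·(-7) + (-3)·(-5) = 26.
Characteristic polynomial: λ³ + 6λ² − 3λ − 26 = 0.
Substitute λ = y + (tr M)/3 = y − 2.000000 to remove the quadratic term: y³ + p·y + q = 0 with p = s − (tr M)²/3 = -15.000000 and q = −2(tr M)³/27 + (tr M)·s/3 − det M = -4.000000.
Three real roots ⇒ use the trigonometric (Viète) form: r = 2√(−p/3) = 4.472136, φ = arccos(3q/(p·r)) = arccos(0.178885) = 1.390943 rad.
y_k = r·cos(φ/3 − 2πk/3) for k = 0, 1, 2 gives y = 4.000000, -0.267949, -3.732051.
λ_k = y_k − 2.000000 gives λ = 2.0000, -2.2679, -5.7321 (check: the sum is -6.0000 = tr M).

Hence λ_max = 2.0000 and λ_min = -5.7321.


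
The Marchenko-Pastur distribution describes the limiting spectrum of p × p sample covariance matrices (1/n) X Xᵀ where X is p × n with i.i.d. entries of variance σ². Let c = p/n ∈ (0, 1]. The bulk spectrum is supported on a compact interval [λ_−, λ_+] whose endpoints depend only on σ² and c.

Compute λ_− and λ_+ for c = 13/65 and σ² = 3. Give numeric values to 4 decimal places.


c = 13/65 = 0.200000; √c = 0.447214.
λ_− = σ² (1 − √c)² = 3 · (1 − 0.447214)² = 3 · (0.552786)² = 0.916718.
λ_+ = σ² (1 + √c)² = 3 · (1 + 0.447214)² = 3 · (1.447214)² = 6.283282.

Rounded to 4 decimal places: λ_− ≈ 0.9167, λ_+ ≈ 6.2833.


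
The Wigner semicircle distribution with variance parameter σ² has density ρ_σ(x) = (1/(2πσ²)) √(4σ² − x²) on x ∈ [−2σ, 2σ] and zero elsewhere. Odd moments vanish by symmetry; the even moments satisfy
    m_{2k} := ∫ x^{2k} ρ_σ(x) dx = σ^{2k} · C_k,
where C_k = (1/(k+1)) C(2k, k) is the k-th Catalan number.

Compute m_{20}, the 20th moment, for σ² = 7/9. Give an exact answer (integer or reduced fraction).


By the scaled semicircle moment identity, m_{2k} = σ^{2k} · C_k with k = 10.
C_10 = (1/(k+1)) · C(2k, k) = (1/11) · C(20, 10) = (1/11) · 184756 = 16796.
σ^{2k} = (σ²)^k = (7/9)^10 = 282475249/3486784401.

Therefore m_{20} = σ^{20} · C_10 = (282475249/3486784401) · 16796 = 4744454282204/3486784401.


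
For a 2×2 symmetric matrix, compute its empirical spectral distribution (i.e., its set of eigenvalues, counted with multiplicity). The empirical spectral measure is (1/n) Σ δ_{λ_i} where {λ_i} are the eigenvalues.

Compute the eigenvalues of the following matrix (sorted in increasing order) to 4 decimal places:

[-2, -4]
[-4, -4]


Since M is real symmetric, both eigenvalues are real; they are the roots of det(λI − M) = λ² − (tr M) λ + det M.
tr M = -2 + (-4) = -6.
det M = (-2)·(-4) − (-4)² = 8 − 16 = -8.
Characteristic polynomial: λ² + 6λ − 8 = 0.
Discriminant Δ = (tr M)² − 4·det M = 36 − (-32) = 68; √Δ = 8.246211.
λ = (tr M ± √Δ)/2 = (-6 ± 8.246211)/2, giving (tr M − √Δ)/2 = -7.1231 and (tr M + √Δ)/2 = 1.1231.

Eigenvalues sorted in increasing order: [-7.1231, 1.1231].
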